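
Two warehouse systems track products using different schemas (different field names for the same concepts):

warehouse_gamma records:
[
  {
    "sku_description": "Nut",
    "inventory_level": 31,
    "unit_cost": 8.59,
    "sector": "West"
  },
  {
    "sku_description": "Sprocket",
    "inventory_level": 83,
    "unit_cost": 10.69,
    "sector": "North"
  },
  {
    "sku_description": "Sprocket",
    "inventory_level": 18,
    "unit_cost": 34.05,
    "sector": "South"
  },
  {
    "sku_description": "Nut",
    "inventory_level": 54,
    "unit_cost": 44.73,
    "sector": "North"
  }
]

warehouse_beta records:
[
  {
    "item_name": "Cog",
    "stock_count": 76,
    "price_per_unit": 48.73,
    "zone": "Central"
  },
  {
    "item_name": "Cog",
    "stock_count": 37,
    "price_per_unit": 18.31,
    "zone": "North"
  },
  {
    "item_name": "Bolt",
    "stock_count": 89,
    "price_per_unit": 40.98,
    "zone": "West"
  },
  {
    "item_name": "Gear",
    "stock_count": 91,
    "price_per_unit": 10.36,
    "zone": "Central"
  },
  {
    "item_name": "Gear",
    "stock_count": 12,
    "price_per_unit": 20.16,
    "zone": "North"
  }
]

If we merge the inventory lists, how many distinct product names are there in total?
5

Schema mapping: "sku_description" (warehouse_gamma) = "item_name" (warehouse_beta) = product name

Products in warehouse_gamma: ['Nut', 'Sprocket']
Products in warehouse_beta: ['Bolt', 'Cog', 'Gear']

Union (unique products): ['Bolt', 'Cog', 'Gear', 'Nut', 'Sprocket']
Count: 5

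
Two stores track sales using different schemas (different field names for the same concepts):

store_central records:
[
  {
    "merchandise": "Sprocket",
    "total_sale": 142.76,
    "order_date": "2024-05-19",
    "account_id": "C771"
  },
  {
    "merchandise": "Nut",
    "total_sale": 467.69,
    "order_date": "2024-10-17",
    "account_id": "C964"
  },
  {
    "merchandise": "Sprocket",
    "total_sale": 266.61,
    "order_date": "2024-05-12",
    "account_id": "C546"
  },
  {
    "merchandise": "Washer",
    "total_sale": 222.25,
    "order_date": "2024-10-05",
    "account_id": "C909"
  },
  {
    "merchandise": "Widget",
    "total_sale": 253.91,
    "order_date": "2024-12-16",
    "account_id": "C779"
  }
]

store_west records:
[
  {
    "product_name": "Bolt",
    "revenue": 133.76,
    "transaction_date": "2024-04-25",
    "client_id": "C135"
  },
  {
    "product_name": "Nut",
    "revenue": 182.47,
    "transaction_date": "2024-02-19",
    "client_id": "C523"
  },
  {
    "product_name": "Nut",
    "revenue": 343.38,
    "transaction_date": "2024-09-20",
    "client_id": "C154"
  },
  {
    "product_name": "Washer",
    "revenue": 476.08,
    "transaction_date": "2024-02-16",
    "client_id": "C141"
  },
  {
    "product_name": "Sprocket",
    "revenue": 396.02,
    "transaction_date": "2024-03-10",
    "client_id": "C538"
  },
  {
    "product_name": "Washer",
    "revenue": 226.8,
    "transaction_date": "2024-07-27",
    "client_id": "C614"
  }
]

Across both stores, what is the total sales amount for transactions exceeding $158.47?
2835.21

Schema mapping: "total_sale" (store_central) = "revenue" (store_west) = sale amount

Sum of sales > $158.47 in store_central: 1210.46
Sum of sales > $158.47 in store_west: 1624.75

Total: 1210.46 + 1624.75 = 2835.21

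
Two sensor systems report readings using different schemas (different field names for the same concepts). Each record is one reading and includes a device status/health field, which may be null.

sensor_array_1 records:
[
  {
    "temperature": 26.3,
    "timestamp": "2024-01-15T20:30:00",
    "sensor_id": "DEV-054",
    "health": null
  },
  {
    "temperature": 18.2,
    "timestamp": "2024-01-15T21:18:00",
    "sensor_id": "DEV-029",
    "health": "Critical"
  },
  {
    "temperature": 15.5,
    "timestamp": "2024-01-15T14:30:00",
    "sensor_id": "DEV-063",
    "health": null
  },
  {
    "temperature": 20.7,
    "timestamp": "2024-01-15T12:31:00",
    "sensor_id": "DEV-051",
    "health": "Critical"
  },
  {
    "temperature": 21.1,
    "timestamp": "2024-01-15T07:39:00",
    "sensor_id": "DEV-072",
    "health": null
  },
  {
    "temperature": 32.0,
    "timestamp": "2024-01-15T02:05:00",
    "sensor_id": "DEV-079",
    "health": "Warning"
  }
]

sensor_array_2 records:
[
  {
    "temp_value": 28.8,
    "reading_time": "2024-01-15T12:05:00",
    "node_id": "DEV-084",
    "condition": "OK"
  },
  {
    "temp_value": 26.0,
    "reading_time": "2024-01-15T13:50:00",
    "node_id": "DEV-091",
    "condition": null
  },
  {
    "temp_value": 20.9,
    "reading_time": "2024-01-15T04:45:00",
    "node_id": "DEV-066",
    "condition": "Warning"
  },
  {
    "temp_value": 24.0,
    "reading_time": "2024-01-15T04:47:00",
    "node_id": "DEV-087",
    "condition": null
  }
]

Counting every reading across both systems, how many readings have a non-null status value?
5

Schema mapping: "health" (sensor_array_1) = "condition" (sensor_array_2) = status

Non-null in sensor_array_1: 3
Non-null in sensor_array_2: 2

Total non-null: 3 + 2 = 5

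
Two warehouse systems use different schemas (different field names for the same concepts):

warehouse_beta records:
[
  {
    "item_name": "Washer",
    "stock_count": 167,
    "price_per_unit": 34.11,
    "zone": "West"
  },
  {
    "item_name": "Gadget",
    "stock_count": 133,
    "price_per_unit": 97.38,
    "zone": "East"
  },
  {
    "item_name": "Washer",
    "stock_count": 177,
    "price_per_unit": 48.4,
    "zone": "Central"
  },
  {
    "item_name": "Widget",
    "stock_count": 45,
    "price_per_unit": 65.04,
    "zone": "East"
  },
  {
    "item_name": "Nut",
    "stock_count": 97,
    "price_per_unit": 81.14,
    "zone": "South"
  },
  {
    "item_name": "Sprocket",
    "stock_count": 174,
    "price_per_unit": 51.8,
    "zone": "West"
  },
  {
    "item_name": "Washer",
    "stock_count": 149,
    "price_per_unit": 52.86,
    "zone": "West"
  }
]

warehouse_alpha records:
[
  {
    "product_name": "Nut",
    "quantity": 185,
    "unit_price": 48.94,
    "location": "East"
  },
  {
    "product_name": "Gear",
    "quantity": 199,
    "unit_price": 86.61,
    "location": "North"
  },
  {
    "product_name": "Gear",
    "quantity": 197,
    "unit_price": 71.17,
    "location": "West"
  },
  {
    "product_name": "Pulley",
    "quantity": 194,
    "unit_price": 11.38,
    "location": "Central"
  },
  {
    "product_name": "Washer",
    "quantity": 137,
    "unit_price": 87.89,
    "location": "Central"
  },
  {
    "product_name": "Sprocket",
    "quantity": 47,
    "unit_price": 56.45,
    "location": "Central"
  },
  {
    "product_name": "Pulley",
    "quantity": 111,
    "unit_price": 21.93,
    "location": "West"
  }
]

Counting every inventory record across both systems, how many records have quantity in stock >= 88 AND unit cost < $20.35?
1

Schema mappings:
- "stock_count" (warehouse_beta) = "quantity" (warehouse_alpha) = quantity
- "price_per_unit" (warehouse_beta) = "unit_price" (warehouse_alpha) = unit cost

Records meeting both conditions in warehouse_beta: 0
Records meeting both conditions in warehouse_alpha: 1

Total: 0 + 1 = 1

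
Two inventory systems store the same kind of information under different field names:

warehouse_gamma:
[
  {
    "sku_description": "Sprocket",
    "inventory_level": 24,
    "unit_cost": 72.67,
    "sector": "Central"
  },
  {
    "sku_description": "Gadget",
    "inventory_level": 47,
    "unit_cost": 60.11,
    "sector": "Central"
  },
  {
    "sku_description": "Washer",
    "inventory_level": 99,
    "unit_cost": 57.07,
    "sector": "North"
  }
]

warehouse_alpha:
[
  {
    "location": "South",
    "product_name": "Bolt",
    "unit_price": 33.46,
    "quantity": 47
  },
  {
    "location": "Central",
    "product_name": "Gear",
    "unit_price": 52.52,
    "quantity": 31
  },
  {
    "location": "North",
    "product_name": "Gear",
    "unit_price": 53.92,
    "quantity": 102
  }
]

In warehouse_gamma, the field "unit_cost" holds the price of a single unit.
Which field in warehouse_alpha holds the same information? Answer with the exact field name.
unit_price

In warehouse_gamma, "unit_cost" holds the price of a single unit.
The fields in warehouse_alpha are: "location", "product_name", "unit_price", "quantity".
"unit_price" is the match: the name refers to the same concept and its values are decimal currency amounts (e.g. 33.46, 52.52).
The other fields ("location", "product_name", "quantity") hold different kinds of data.

So "unit_cost" in warehouse_gamma corresponds to "unit_price" in warehouse_alpha.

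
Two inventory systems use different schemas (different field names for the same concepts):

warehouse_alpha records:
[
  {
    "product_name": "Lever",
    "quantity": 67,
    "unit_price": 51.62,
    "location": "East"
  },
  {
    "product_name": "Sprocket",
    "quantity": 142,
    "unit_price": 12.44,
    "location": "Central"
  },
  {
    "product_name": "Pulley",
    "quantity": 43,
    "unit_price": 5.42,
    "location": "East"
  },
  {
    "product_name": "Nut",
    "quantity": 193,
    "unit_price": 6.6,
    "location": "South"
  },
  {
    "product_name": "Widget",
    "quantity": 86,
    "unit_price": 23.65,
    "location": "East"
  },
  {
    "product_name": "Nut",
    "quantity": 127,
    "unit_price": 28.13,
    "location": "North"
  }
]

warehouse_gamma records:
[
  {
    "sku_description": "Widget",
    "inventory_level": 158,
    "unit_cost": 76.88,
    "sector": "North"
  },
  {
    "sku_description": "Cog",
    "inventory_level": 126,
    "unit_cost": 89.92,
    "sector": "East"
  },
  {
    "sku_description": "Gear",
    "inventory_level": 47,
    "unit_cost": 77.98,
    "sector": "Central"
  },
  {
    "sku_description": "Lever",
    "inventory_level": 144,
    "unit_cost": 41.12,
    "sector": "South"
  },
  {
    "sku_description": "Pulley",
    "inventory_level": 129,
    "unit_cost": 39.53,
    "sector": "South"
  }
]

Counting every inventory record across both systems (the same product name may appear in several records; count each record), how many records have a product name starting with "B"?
0

Schema mapping: "product_name" (warehouse_alpha) = "sku_description" (warehouse_gamma) = product name

Records with product name starting with "B" in warehouse_alpha: 0
Records with product name starting with "B" in warehouse_gamma: 0

Total: 0 + 0 = 0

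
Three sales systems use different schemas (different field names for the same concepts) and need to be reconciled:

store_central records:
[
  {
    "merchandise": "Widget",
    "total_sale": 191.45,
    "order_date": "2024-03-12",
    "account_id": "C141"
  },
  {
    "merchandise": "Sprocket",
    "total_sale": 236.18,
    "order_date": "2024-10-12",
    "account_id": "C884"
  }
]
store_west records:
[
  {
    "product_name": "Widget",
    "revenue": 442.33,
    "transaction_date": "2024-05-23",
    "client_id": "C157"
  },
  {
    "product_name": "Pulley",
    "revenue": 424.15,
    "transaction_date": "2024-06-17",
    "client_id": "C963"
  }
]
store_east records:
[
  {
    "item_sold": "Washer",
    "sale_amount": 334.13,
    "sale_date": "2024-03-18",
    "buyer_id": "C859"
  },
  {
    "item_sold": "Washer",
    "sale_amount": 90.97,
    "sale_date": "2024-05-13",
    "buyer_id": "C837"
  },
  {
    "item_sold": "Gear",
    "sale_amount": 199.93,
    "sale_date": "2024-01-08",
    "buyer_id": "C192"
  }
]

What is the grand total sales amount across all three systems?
1919.14

Schema reconciliation - all amount fields map to sale amount:

store_central (total_sale): 427.63
store_west (revenue): 866.48
store_east (sale_amount): 625.03

Grand total: 1919.14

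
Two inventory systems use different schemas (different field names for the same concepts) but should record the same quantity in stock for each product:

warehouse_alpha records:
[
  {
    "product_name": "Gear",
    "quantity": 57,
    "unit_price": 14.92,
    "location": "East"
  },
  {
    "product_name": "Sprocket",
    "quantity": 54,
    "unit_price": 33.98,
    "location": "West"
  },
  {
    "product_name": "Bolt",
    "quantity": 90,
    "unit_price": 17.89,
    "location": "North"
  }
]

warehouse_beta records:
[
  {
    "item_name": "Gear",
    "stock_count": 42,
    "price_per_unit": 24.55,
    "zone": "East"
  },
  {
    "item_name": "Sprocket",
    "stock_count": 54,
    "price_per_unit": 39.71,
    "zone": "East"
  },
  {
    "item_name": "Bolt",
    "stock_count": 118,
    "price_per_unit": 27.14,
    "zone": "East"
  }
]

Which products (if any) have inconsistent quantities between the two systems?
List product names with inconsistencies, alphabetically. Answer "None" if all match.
Bolt, Gear

Schema mappings:
- "product_name" (warehouse_alpha) = "item_name" (warehouse_beta) = product name
- "quantity" (warehouse_alpha) = "stock_count" (warehouse_beta) = quantity

Comparison:
  Gear: 57 vs 42 - MISMATCH
  Sprocket: 54 vs 54 - MATCH
  Bolt: 90 vs 118 - MISMATCH

Products with inconsistencies: Bolt, Gear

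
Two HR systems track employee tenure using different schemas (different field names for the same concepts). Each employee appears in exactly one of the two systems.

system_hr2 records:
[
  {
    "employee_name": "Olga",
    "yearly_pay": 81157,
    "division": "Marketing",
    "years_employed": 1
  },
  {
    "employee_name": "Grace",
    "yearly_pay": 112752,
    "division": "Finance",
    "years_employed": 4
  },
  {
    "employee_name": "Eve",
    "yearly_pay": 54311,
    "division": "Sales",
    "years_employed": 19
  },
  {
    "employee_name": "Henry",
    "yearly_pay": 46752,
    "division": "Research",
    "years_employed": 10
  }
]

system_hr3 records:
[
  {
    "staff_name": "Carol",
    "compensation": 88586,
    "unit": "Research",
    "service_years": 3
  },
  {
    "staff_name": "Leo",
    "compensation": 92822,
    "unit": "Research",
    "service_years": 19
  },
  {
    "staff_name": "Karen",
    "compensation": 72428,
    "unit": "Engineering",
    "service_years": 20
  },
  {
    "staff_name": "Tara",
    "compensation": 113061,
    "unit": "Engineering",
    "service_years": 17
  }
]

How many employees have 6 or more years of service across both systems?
5

Reconcile schemas: "years_employed" (system_hr2) = "service_years" (system_hr3) = years of service

From system_hr2: 2 employees with >= 6 years
From system_hr3: 3 employees with >= 6 years

Total: 2 + 3 = 5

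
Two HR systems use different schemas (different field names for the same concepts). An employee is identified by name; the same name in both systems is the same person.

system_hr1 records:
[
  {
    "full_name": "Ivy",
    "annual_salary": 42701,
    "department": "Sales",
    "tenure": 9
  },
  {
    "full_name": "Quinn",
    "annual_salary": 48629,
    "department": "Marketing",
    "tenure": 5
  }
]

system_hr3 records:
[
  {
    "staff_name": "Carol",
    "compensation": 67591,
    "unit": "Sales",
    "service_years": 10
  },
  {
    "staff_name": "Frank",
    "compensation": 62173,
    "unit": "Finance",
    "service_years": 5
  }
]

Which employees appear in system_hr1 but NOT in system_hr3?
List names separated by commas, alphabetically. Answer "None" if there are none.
Ivy, Quinn

Schema mapping: "full_name" (system_hr1) = "staff_name" (system_hr3) = employee name

Names in system_hr1: ['Ivy', 'Quinn']
Names in system_hr3: ['Carol', 'Frank']

In system_hr1 but not system_hr3: ['Ivy', 'Quinn']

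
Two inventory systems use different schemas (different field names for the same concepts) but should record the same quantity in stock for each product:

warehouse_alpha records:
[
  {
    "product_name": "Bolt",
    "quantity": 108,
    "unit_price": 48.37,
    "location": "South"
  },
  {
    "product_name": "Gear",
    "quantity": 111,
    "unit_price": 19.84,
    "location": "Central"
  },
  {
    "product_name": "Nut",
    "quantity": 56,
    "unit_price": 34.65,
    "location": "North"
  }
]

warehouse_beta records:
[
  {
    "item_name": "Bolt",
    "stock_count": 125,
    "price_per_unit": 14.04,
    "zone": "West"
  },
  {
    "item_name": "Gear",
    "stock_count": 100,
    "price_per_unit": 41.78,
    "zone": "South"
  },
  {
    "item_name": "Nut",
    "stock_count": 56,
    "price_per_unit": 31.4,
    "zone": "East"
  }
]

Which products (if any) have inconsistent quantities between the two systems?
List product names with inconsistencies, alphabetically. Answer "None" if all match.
Bolt, Gear

Schema mappings:
- "product_name" (warehouse_alpha) = "item_name" (warehouse_beta) = product name
- "quantity" (warehouse_alpha) = "stock_count" (warehouse_beta) = quantity

Comparison:
  Bolt: 108 vs 125 - MISMATCH
  Gear: 111 vs 100 - MISMATCH
  Nut: 56 vs 56 - MATCH

Products with inconsistencies: Bolt, Gear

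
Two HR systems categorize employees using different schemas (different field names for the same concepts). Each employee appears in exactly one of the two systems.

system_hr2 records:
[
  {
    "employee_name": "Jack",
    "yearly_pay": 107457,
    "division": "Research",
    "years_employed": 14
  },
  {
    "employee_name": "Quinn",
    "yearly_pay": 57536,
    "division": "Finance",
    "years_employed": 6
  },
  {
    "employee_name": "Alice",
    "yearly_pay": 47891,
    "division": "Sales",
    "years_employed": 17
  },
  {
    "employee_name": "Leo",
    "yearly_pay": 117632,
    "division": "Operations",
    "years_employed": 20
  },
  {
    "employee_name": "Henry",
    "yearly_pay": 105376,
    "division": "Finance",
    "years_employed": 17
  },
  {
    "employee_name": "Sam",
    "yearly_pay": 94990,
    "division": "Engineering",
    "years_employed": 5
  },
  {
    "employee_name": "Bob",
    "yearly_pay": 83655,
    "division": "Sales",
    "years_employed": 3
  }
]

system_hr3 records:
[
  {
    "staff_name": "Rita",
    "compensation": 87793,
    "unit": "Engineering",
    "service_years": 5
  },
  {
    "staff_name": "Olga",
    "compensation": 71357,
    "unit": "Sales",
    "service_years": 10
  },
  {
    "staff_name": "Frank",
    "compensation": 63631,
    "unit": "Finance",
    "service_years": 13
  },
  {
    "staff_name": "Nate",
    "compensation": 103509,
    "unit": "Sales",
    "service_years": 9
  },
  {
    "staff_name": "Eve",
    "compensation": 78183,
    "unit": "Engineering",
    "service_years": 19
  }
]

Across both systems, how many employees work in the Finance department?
3

Schema mapping: "division" (system_hr2) = "unit" (system_hr3) = department

Finance employees in system_hr2: 2
Finance employees in system_hr3: 1

Total in Finance: 2 + 1 = 3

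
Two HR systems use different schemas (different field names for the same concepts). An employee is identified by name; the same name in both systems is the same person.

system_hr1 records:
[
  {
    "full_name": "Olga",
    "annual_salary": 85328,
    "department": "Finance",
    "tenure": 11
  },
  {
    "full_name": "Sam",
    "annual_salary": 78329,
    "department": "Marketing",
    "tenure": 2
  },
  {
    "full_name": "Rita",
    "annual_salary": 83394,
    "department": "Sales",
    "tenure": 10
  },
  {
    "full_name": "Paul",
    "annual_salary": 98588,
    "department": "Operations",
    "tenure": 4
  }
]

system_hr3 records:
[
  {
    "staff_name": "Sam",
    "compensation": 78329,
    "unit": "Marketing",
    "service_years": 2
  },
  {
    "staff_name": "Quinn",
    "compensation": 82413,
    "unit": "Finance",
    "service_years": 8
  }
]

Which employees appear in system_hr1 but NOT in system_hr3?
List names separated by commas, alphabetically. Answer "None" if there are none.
Olga, Paul, Rita

Schema mapping: "full_name" (system_hr1) = "staff_name" (system_hr3) = employee name

Names in system_hr1: ['Olga', 'Paul', 'Rita', 'Sam']
Names in system_hr3: ['Quinn', 'Sam']

In system_hr1 but not system_hr3: ['Olga', 'Paul', 'Rita']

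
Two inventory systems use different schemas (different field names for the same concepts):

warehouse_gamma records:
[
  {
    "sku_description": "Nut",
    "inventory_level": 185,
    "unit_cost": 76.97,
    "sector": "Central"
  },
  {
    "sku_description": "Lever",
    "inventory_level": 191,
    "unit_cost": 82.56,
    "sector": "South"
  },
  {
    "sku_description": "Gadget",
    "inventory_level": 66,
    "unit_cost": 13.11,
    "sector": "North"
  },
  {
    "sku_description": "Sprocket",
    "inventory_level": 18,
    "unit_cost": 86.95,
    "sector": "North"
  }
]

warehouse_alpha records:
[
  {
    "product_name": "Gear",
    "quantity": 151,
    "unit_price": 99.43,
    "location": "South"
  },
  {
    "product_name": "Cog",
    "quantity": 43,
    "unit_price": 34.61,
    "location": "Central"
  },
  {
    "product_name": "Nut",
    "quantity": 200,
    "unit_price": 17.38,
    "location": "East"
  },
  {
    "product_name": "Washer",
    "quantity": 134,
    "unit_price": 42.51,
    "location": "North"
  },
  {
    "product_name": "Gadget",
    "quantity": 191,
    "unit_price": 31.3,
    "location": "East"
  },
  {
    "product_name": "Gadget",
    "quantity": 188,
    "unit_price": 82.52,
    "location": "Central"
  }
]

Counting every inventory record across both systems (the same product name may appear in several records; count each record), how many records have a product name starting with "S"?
1

Schema mapping: "sku_description" (warehouse_gamma) = "product_name" (warehouse_alpha) = product name

Records with product name starting with "S" in warehouse_gamma: 1
Records with product name starting with "S" in warehouse_alpha: 0

Total: 1 + 0 = 1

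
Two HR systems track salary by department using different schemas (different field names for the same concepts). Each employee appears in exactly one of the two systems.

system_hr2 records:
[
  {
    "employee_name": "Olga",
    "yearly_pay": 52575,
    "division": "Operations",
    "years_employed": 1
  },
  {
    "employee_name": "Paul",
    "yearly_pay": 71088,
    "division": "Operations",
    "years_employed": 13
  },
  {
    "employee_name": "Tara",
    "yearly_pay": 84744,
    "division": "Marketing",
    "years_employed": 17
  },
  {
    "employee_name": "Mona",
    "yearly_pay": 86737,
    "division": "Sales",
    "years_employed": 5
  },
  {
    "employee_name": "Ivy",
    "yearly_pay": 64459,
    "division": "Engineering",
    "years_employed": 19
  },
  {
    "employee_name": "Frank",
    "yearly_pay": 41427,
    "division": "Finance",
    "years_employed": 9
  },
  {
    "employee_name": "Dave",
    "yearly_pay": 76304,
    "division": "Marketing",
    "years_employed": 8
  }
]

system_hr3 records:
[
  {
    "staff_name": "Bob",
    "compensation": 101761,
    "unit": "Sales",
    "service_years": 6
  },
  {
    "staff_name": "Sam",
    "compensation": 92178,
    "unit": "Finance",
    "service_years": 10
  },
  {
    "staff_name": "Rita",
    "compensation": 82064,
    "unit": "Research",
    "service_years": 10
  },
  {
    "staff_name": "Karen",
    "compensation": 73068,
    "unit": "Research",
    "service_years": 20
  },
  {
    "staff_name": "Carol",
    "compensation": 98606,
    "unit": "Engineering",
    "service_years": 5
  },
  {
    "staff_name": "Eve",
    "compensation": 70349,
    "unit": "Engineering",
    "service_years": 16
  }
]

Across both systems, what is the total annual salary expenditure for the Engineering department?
233414

Schema mappings:
- "division" (system_hr2) = "unit" (system_hr3) = department
- "yearly_pay" (system_hr2) = "compensation" (system_hr3) = salary

Engineering salaries from system_hr2: 64459
Engineering salaries from system_hr3: 168955

Total: 64459 + 168955 = 233414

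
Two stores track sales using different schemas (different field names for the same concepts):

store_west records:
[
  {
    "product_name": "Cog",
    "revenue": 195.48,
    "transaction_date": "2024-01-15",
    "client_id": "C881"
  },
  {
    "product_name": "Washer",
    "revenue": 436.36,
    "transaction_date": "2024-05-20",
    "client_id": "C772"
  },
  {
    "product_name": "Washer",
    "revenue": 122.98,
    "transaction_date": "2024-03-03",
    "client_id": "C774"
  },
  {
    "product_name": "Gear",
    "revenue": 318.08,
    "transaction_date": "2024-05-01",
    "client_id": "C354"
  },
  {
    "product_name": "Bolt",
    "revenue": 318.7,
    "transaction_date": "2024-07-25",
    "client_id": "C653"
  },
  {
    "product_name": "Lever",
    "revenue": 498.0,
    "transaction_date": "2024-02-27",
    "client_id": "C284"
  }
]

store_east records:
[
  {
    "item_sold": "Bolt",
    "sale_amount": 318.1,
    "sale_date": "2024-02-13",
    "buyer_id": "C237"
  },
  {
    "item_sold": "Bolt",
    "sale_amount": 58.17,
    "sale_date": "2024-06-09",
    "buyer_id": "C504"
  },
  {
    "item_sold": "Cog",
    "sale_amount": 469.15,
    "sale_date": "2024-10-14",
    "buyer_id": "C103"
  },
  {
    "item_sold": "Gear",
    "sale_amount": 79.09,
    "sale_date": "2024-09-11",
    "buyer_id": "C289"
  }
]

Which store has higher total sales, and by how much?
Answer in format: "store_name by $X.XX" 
store_west by $965.09

Schema mapping: "revenue" (store_west) = "sale_amount" (store_east) = sale amount

Total for store_west: 1889.60
Total for store_east: 924.51

Difference: |1889.60 - 924.51| = 965.09
store_west has higher sales by $965.09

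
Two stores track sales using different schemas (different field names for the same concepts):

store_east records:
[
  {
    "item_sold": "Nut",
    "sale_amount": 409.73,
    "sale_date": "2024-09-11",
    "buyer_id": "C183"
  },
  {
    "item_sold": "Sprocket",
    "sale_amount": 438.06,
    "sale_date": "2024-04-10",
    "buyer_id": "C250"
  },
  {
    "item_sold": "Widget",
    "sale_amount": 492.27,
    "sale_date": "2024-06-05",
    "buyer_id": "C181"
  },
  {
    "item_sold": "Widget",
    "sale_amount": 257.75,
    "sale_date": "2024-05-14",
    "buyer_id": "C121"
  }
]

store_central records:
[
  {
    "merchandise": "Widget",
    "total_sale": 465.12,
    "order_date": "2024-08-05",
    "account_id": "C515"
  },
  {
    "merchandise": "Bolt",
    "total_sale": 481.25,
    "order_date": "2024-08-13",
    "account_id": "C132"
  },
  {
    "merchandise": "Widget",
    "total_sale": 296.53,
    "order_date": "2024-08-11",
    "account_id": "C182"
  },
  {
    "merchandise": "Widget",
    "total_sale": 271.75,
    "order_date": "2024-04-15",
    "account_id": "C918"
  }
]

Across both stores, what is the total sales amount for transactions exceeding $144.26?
3112.46

Schema mapping: "sale_amount" (store_east) = "total_sale" (store_central) = sale amount

Sum of sales > $144.26 in store_east: 1597.81
Sum of sales > $144.26 in store_central: 1514.65

Total: 1597.81 + 1514.65 = 3112.46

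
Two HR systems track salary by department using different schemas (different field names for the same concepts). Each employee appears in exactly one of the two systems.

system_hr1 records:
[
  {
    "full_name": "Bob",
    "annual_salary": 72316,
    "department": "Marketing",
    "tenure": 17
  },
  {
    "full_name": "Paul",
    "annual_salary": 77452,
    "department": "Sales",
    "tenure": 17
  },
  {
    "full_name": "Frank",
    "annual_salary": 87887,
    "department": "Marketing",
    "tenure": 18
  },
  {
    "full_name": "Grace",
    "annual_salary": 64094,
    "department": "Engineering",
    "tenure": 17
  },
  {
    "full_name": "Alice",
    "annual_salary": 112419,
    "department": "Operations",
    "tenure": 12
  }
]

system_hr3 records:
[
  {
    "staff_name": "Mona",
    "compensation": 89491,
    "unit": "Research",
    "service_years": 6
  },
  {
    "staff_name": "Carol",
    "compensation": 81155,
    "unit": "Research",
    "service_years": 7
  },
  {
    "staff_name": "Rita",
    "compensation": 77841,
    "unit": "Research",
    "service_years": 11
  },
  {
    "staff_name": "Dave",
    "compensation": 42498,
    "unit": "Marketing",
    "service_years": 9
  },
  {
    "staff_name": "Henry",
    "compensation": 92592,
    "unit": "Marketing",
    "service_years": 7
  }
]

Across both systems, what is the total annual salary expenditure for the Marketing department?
295293

Schema mappings:
- "department" (system_hr1) = "unit" (system_hr3) = department
- "annual_salary" (system_hr1) = "compensation" (system_hr3) = salary

Marketing salaries from system_hr1: 160203
Marketing salaries from system_hr3: 135090

Total: 160203 + 135090 = 295293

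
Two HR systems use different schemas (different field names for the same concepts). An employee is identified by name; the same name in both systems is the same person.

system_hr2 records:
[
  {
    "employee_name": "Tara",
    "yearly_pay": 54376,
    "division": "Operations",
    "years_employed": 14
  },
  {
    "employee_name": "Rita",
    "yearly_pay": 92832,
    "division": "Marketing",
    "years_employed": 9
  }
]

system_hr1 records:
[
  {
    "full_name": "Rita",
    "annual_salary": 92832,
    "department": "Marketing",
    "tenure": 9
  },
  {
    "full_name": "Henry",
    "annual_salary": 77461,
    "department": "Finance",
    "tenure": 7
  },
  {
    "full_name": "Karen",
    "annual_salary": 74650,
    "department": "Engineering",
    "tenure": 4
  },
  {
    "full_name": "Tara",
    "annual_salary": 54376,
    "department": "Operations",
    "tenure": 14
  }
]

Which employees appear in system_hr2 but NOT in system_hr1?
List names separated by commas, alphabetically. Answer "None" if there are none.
None

Schema mapping: "employee_name" (system_hr2) = "full_name" (system_hr1) = employee name

Names in system_hr2: ['Rita', 'Tara']
Names in system_hr1: ['Henry', 'Karen', 'Rita', 'Tara']

In system_hr2 but not system_hr1: None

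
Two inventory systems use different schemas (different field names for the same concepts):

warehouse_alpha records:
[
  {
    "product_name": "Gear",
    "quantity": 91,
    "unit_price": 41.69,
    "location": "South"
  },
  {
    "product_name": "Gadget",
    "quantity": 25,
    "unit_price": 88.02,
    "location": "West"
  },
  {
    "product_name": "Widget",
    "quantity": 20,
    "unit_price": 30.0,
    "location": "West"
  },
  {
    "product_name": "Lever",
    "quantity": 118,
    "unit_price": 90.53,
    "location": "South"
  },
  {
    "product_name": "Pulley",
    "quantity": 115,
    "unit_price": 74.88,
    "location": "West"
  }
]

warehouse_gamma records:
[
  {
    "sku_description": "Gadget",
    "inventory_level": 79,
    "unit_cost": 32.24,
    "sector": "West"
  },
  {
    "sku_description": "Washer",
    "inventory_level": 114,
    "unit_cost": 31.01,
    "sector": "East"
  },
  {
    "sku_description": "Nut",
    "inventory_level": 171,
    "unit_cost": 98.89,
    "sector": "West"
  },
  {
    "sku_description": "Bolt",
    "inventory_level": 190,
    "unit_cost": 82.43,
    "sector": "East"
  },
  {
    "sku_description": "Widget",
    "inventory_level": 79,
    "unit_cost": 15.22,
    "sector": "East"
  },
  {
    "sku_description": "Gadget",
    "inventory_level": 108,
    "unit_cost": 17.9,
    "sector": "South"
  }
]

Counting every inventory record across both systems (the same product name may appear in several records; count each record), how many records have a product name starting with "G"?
4

Schema mapping: "product_name" (warehouse_alpha) = "sku_description" (warehouse_gamma) = product name

Records with product name starting with "G" in warehouse_alpha: 2
Records with product name starting with "G" in warehouse_gamma: 2

Total: 2 + 2 = 4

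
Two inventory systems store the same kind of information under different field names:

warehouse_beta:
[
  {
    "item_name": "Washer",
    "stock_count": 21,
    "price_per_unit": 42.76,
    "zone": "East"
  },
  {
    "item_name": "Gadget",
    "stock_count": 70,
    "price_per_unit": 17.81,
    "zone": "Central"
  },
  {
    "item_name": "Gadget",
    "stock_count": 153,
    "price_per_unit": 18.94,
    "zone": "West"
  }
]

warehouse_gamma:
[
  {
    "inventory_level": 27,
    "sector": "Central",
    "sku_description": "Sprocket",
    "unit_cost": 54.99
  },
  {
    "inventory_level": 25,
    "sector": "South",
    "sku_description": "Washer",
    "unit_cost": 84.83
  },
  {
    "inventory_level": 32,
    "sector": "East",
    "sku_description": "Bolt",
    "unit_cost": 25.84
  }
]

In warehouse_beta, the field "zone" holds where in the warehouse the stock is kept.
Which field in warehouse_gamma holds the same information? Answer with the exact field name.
sector

In warehouse_beta, "zone" holds where in the warehouse the stock is kept.
The fields in warehouse_gamma are: "inventory_level", "sector", "sku_description", "unit_cost".
"sector" is the match: the name refers to the same concept and its values are area labels (e.g. 'Central', 'East').
The other fields ("inventory_level", "sku_description", "unit_cost") hold different kinds of data.

So "zone" in warehouse_beta corresponds to "sector" in warehouse_gamma.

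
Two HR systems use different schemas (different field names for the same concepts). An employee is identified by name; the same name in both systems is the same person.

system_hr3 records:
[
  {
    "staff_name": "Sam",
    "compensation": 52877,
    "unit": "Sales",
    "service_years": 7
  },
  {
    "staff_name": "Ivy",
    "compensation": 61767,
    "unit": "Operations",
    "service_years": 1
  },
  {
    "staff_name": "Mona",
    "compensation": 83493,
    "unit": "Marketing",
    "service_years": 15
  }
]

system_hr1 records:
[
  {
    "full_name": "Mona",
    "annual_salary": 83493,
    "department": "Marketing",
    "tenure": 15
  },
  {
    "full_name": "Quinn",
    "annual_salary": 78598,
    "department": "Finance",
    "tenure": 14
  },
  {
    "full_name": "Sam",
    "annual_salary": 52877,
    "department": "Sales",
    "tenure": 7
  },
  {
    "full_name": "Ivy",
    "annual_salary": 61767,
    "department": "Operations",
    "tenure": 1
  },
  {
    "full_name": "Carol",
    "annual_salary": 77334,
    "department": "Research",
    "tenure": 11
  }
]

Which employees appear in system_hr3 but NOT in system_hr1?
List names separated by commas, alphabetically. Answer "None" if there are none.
None

Schema mapping: "staff_name" (system_hr3) = "full_name" (system_hr1) = employee name

Names in system_hr3: ['Ivy', 'Mona', 'Sam']
Names in system_hr1: ['Carol', 'Ivy', 'Mona', 'Quinn', 'Sam']

In system_hr3 but not system_hr1: None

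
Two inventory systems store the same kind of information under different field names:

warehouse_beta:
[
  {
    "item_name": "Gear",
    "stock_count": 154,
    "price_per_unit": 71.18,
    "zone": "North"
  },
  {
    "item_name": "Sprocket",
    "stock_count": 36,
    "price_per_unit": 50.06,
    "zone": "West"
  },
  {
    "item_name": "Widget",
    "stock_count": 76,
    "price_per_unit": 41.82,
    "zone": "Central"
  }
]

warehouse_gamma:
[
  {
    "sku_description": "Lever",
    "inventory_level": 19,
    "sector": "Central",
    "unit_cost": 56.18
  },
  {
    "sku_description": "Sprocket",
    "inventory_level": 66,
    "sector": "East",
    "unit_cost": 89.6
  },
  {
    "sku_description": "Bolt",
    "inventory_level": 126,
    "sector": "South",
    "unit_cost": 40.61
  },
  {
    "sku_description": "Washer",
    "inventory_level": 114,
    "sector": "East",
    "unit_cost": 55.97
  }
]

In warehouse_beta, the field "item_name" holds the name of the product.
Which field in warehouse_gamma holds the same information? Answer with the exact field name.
sku_description

In warehouse_beta, "item_name" holds the name of the product.
The fields in warehouse_gamma are: "sku_description", "inventory_level", "sector", "unit_cost".
"sku_description" is the match: the name refers to the same concept and its values are product-name strings (e.g. 'Bolt', 'Lever').
The other fields ("inventory_level", "sector", "unit_cost") hold different kinds of data.

So "item_name" in warehouse_beta corresponds to "sku_description" in warehouse_gamma.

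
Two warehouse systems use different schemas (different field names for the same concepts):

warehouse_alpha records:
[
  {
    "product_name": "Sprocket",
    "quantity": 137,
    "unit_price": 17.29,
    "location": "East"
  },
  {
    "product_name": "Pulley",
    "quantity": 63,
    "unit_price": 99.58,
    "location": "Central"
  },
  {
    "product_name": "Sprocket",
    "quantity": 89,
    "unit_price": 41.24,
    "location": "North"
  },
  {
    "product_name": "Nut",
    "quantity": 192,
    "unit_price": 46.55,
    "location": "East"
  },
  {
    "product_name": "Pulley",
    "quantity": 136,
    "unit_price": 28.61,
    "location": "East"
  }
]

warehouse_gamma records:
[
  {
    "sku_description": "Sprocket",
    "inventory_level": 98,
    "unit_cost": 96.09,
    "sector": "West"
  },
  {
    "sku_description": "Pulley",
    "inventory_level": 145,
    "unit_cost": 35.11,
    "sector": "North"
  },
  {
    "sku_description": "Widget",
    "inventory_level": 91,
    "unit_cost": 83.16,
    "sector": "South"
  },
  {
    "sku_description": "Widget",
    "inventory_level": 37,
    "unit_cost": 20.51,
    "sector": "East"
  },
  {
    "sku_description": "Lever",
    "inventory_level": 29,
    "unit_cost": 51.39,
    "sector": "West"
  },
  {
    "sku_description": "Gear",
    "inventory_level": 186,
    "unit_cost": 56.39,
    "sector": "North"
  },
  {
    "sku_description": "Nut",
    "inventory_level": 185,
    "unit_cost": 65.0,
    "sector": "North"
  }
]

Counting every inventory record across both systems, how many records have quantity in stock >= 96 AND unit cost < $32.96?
2

Schema mappings:
- "quantity" (warehouse_alpha) = "inventory_level" (warehouse_gamma) = quantity
- "unit_price" (warehouse_alpha) = "unit_cost" (warehouse_gamma) = unit cost

Records meeting both conditions in warehouse_alpha: 2
Records meeting both conditions in warehouse_gamma: 0

Total: 2 + 0 = 2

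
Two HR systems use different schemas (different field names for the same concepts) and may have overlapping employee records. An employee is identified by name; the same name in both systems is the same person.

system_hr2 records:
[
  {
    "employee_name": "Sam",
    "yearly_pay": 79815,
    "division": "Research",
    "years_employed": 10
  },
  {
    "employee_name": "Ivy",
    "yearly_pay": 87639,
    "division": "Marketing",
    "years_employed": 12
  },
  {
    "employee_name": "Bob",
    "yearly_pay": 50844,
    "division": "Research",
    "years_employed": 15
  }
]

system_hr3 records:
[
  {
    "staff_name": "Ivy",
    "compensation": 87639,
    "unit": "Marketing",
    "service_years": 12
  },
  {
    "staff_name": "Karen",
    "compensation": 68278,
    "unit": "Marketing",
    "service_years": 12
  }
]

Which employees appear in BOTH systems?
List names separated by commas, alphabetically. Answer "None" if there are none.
Ivy

Schema mapping: "employee_name" (system_hr2) = "staff_name" (system_hr3) = employee name

Names in system_hr2: ['Bob', 'Ivy', 'Sam']
Names in system_hr3: ['Ivy', 'Karen']

Intersection: ['Ivy']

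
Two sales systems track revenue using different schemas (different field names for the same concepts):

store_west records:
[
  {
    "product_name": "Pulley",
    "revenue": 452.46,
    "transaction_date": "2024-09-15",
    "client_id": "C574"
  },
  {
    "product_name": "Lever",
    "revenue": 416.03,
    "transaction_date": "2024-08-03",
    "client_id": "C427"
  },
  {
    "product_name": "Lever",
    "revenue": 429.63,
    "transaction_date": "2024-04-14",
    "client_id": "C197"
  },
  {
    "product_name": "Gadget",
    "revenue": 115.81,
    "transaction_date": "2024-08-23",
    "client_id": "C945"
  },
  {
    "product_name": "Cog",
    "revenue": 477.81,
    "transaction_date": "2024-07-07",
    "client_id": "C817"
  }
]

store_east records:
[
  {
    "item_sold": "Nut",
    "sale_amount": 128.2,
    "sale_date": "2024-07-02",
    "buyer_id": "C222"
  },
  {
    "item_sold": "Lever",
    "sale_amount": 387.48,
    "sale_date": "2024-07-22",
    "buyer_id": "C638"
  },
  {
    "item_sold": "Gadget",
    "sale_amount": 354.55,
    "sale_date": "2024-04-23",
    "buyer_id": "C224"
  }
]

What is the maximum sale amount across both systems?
477.81

Reconcile: "revenue" (store_west) = "sale_amount" (store_east) = sale amount

Maximum in store_west: 477.81
Maximum in store_east: 387.48

Overall maximum: max(477.81, 387.48) = 477.81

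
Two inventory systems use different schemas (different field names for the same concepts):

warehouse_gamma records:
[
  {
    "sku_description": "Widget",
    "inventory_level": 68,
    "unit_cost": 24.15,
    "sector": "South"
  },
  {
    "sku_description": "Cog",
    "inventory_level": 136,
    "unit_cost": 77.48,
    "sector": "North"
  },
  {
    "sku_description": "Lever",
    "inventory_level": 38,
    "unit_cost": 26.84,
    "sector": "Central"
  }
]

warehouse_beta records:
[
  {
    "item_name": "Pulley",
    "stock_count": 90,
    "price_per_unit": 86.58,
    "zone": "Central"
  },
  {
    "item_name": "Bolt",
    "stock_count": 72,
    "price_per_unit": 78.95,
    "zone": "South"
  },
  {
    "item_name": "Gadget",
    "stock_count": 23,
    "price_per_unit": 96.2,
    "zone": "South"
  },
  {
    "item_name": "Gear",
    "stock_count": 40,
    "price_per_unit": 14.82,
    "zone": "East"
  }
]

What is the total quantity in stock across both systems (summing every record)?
467

To reconcile these schemas, identify the field holding the quantity in stock in each system:
1. In warehouse_gamma it is "inventory_level"
2. In warehouse_beta it is "stock_count"

From warehouse_gamma: 68 + 136 + 38 = 242
From warehouse_beta: 90 + 72 + 23 + 40 = 225

Total: 242 + 225 = 467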